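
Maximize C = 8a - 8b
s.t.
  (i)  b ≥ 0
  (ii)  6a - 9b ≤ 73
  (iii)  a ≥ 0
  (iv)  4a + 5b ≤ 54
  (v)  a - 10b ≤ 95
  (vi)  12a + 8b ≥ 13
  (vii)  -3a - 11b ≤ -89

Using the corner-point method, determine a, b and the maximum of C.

Vertices and C = 8a - 8b:
  (0, 54/5) → C = -432/5
  (0, 89/11) → C = -712/11
  (149/29, 194/29) → C = -360/29

a = 149/29, b = 194/29, maximum C = -360/29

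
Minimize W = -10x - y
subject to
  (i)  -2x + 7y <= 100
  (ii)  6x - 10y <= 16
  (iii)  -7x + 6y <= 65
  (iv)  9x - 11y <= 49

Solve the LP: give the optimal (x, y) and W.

x = 1443/41, y = 998/41, minimum W = -15428/41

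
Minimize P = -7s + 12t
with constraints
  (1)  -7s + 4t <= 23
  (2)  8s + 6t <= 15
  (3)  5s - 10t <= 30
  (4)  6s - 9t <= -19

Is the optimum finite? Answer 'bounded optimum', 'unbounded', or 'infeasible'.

bounded optimum

Corner points and P = -7s + 12t:
  (-39/37, 289/74) → P = 2007/37
  (-131/39, -5/39) → P = 857/39
  (7/36, 121/54) → P = 919/36
The feasible region has finitely many vertices and no improving ray; the minimum is 857/39 at (-131/39, -5/39).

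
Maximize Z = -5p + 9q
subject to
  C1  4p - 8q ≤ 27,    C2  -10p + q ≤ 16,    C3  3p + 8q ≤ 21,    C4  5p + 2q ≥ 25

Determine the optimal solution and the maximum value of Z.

p = 79/17, q = 15/17, maximum Z = -260/17

Vertices and Z = -5p + 9q:
  (48/7, 3/56) → Z = -1893/56
  (127/24, -35/48) → Z = -1585/48
  (79/17, 15/17) → Z = -260/17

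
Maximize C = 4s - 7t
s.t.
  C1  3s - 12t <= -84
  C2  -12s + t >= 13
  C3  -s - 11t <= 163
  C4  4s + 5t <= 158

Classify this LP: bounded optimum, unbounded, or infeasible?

bounded optimum

Corner points and C = 4s - 7t:
  (-24/47, 323/47) → C = -2357/47
  (-64, -9) → C = -193
  (93/64, 487/16) → C = -829/4
The feasible region has finitely many vertices and no improving ray; the maximum is -2357/47 at (-24/47, 323/47).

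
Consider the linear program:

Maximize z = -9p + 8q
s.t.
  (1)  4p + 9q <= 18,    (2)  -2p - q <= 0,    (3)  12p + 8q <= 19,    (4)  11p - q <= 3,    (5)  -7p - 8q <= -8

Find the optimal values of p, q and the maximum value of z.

p = -9/7, q = 18/7, maximum z = 225/7

Corner points and z = -9p + 8q:
  (-9/7, 18/7) → z = 225/7
  (27/76, 35/19) → z = 877/76
  (-8/9, 16/9) → z = 200/9
  (43/100, 173/100) → z = 997/100
  (32/95, 67/95) → z = 248/95

At the optimal vertex, 4p + 9q = 18 and -2p - q = 0.
Solving simultaneously gives p = -9/7, q = 18/7.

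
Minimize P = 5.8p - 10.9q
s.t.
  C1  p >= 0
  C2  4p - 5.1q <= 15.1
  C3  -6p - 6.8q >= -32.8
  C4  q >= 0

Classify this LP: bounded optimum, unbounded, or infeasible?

Extreme points and P = 5.8p - 10.9q:
  (0, 82/17) → P = -4469/85
  (0, 0) → P = 0
  (397/85, 203/289) → P = 280807/14450
  (3.775, 0) → P = 21.895
The feasible region has finitely many vertices and no improving ray; the minimum is -4469/85 at (0, 82/17).

bounded optimum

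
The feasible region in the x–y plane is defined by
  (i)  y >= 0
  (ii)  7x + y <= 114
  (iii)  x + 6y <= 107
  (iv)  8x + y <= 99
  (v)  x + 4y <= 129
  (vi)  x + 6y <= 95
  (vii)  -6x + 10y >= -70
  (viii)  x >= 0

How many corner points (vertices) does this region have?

Of the 27 pairwise boundary intersections, those satisfying every inequality are:
  (35/3, 0)
  (0, 0)
  (499/47, 661/47)
  (530/43, 17/43)
  (0, 95/6)

5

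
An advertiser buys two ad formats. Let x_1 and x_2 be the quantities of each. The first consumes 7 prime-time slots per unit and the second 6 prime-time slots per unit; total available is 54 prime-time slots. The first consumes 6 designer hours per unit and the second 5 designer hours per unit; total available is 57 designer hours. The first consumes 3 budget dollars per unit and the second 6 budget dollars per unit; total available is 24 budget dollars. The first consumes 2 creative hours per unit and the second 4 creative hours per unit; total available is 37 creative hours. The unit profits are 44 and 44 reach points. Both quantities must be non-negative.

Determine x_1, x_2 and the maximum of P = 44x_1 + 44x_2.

Vertices and P = 44x_1 + 44x_2:
  (0, 0) → P = 0
  (0, 4) → P = 176
  (54/7, 0) → P = 2376/7
  (15/2, 1/4) → P = 341

x_1 = 15/2, x_2 = 1/4, maximum P = 341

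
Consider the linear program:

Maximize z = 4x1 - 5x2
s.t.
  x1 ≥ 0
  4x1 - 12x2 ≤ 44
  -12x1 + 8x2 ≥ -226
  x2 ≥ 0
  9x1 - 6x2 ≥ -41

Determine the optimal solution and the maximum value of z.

Extreme points and z = 4x1 - 5x2:
  (0, 0) → z = 0
  (0, 41/6) → z = -205/6
  (295/14, 47/14) → z = 135/2
  (11, 0) → z = 44
The feasible region is unbounded (it extends along (2, 3)), but z strictly decreases along every unbounded feasible direction, so there is no improving ray and the maximum is attained at a vertex.

x1 = 295/14, x2 = 47/14, maximum z = 135/2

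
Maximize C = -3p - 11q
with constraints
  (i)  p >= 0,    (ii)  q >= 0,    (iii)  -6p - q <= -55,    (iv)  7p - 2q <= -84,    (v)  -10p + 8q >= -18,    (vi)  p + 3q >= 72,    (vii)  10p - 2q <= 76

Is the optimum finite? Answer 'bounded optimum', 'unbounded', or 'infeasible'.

bounded optimum

Corner points and C = -3p - 11q:
  (0, 55) → C = -605
  (26/19, 889/19) → C = -9857/19
  (160/3, 686/3) → C = -8026/3
The feasible region has finitely many vertices and no improving ray; the maximum is -9857/19 at (26/19, 889/19).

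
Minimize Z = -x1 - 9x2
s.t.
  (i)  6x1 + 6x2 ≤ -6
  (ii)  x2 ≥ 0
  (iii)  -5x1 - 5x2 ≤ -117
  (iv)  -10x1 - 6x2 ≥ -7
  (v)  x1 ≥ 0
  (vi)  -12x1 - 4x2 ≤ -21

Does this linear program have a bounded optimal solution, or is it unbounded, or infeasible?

Constraints 6x1 + 6x2 ≤ -6 and -5x1 - 5x2 ≤ -117 have parallel boundaries but demand opposite sides — no point can satisfy both, so the region is empty.

infeasible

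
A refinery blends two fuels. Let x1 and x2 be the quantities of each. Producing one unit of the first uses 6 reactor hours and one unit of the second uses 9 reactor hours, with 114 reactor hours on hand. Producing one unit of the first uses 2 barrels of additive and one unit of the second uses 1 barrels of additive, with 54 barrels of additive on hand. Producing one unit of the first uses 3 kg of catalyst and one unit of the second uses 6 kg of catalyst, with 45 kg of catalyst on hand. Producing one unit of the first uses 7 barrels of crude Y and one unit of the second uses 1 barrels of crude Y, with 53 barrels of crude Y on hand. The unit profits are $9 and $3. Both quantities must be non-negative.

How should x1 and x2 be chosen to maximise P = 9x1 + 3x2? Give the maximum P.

x1 = 7, x2 = 4, maximum P = 75

Vertices and P = 9x1 + 3x2:
  (0, 0) → P = 0
  (0, 15/2) → P = 45/2
  (53/7, 0) → P = 477/7
  (7, 4) → P = 75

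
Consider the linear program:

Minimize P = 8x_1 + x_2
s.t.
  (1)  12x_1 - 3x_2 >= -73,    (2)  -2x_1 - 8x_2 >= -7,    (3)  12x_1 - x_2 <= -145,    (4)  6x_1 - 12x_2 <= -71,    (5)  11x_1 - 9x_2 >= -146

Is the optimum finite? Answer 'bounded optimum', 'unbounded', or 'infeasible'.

infeasible

The boundaries 12x_1 - 3x_2 = -73 and 12x_1 - x_2 = -145 meet at (-181/12, -36), but that point violates 6x_1 - 12x_2 ≤ -71. Every candidate vertex is excluded by some other constraint, so the feasible region is empty.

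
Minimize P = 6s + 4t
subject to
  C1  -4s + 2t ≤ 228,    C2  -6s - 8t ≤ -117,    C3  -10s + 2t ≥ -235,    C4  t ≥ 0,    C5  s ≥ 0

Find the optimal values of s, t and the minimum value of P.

Extreme points and P = 6s + 4t:
  (463/6, 805/3) → P = 4609/3
  (0, 114) → P = 456
  (39/2, 0) → P = 117
  (0, 117/8) → P = 117/2
  (47/2, 0) → P = 141

s = 0, t = 117/8, minimum P = 117/2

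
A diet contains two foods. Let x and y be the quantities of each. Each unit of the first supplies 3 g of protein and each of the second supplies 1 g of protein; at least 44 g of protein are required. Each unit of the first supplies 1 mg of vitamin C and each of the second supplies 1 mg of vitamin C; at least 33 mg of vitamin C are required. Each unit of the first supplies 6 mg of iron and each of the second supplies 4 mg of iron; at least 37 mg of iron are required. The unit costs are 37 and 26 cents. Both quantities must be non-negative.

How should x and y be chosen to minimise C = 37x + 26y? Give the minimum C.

x = 11/2, y = 55/2, minimum C = 1837/2

Vertices and C = 37x + 26y:
  (0, 44) → C = 1144
  (33, 0) → C = 1221
  (11/2, 55/2) → C = 1837/2
The feasible region is unbounded (it extends along (0, 1), (1, 0)), but C strictly increases along every unbounded feasible direction, so there is no improving ray and the minimum is attained at a vertex.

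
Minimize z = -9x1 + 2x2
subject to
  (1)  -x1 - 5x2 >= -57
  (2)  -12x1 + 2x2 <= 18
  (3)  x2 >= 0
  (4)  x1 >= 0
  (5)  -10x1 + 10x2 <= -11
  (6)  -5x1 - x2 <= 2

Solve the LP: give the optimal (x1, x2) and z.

x1 = 57, x2 = 0, minimum z = -513

Corner points and z = -9x1 + 2x2:
  (57, 0) → z = -513
  (125/12, 559/60) → z = -4507/60
  (11/10, 0) → z = -99/10

The binding constraints are -x1 - 5x2 = -57 and x2 = 0.
Solving simultaneously gives x1 = 57, x2 = 0.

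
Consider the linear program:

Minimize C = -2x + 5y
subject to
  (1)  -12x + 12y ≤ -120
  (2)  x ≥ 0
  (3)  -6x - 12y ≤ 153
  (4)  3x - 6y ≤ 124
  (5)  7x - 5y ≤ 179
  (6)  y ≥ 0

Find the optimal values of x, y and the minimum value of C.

x = 179/7, y = 0, minimum C = -358/7

Corner points and C = -2x + 5y:
  (129/2, 109/2) → C = 287/2
  (10, 0) → C = -20
  (179/7, 0) → C = -358/7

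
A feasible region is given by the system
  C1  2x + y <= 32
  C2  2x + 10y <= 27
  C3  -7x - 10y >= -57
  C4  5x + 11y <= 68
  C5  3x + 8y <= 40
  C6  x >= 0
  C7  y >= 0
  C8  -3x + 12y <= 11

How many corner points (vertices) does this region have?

The feasible vertices (each the meet of two boundaries and inside every other half-plane) are:
  (6, 3/2)
  (107/27, 103/54)
  (57/7, 0)
  (0, 0)
  (0, 11/12)

5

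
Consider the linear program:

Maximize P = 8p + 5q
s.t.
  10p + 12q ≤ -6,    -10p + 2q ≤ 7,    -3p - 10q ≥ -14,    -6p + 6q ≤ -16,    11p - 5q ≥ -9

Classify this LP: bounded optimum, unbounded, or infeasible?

unbounded

From the feasible point (13/11, -49/33), moving in the direction (12, -10) keeps every constraint satisfied while P increases without bound.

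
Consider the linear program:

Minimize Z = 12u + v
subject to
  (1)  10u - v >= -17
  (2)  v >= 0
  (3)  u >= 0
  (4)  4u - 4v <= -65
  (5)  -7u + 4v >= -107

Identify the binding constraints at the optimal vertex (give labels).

Corner points and Z = 12u + v:
  (0, 17) → Z = 17
  (0, 65/4) → Z = 65/4
  (172/3, 883/12) → Z = 9139/12
The feasible region is unbounded (it extends along (1, 10), (4, 7)), but Z strictly increases along every unbounded feasible direction, so there is no improving ray and the minimum is attained at a vertex.

The minimum is at (0, 65/4). Substituting into each constraint, equality holds for (3) and (4); the remaining constraints have slack.

(3) and (4)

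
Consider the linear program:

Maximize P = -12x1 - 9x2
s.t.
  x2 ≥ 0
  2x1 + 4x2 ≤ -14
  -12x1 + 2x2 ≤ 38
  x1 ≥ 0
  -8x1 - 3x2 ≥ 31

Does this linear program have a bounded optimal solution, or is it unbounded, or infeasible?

infeasible

The boundaries x1 = 0 and -8x1 - 3x2 = 31 meet at (0, -31/3), but that point violates x2 ≥ 0. Every candidate vertex is excluded by some other constraint, so the feasible region is empty.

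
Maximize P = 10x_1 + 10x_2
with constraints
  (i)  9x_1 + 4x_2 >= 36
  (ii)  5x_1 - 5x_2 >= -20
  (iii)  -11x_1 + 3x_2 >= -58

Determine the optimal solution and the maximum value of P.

x_1 = 35/4, x_2 = 51/4, maximum P = 215

Extreme points and P = 10x_1 + 10x_2:
  (20/13, 72/13) → P = 920/13
  (340/71, -126/71) → P = 2140/71
  (35/4, 51/4) → P = 215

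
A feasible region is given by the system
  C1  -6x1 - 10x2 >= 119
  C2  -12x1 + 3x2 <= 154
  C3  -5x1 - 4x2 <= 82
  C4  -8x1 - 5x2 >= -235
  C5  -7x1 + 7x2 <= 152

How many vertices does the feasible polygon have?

3

Pairwise boundary intersections that survive every other constraint:
  (-172/13, -103/26)
  (589/10, -1181/25)
  (1350/7, -1831/7)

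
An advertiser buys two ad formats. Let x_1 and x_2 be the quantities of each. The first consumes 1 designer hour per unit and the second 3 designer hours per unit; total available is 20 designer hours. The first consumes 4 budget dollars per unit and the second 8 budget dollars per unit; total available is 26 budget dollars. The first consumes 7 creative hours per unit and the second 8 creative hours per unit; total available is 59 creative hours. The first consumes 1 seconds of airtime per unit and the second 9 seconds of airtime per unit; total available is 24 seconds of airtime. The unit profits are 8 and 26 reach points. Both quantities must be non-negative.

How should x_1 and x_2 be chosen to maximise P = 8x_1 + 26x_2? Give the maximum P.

Corner points and P = 8x_1 + 26x_2:
  (0, 0) → P = 0
  (0, 8/3) → P = 208/3
  (13/2, 0) → P = 52
  (3/2, 5/2) → P = 77

x_1 = 3/2, x_2 = 5/2, maximum P = 77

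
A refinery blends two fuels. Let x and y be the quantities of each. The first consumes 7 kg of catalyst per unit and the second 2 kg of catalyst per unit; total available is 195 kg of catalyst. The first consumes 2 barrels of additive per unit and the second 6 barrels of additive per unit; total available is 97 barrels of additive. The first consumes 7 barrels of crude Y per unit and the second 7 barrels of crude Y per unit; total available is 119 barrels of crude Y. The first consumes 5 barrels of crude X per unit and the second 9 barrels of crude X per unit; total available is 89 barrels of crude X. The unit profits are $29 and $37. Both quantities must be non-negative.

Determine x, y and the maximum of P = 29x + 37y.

Feasible corners and P = 29x + 37y:
  (0, 0) → P = 0
  (0, 89/9) → P = 3293/9
  (17, 0) → P = 493
  (16, 1) → P = 501

x = 16, y = 1, maximum P = 501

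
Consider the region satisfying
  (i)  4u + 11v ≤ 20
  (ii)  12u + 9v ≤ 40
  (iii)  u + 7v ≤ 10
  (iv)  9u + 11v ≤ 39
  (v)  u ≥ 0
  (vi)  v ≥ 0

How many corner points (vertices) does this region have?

Of the 15 pairwise boundary intersections, those satisfying every inequality are:
  (65/24, 5/6)
  (30/17, 20/17)
  (10/3, 0)
  (0, 10/7)
  (0, 0)

5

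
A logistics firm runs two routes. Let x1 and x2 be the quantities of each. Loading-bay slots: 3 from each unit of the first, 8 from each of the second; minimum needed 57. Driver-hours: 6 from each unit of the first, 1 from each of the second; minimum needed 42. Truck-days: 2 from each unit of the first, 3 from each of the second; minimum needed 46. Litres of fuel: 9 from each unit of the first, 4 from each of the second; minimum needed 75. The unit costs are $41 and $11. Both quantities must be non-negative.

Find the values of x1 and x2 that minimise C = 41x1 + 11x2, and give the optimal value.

x1 = 5, x2 = 12, minimum C = 337

Extreme points and C = 41x1 + 11x2:
  (0, 42) → C = 462
  (23, 0) → C = 943
  (5, 12) → C = 337
The feasible region is unbounded (it extends along (0, 1), (1, 0)), but C strictly increases along every unbounded feasible direction, so there is no improving ray and the minimum is attained at a vertex.

At the optimal vertex, 6x1 + x2 = 42 and 2x1 + 3x2 = 46.
Solving simultaneously gives x1 = 5, x2 = 12.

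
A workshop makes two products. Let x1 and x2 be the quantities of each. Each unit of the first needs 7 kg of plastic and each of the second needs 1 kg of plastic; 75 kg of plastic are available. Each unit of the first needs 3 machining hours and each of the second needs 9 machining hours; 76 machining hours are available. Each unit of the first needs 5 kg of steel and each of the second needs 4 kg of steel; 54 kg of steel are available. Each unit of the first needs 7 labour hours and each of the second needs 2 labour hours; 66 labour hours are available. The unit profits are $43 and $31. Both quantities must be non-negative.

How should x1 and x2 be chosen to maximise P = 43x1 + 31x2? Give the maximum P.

Feasible corners and P = 43x1 + 31x2:
  (0, 0) → P = 0
  (0, 76/9) → P = 2356/9
  (66/7, 0) → P = 2838/7
  (182/33, 218/33) → P = 14584/33
  (26/3, 8/3) → P = 1366/3

At the optimal vertex, 5x1 + 4x2 = 54 and 7x1 + 2x2 = 66.
Solving simultaneously gives x1 = 26/3, x2 = 8/3.

x1 = 26/3, x2 = 8/3, maximum P = 1366/3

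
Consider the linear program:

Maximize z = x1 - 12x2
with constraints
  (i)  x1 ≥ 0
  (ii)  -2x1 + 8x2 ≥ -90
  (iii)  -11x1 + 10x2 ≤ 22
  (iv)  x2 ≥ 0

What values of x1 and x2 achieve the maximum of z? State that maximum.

Extreme points and z = x1 - 12x2:
  (0, 11/5) → z = -132/5
  (0, 0) → z = 0
  (45, 0) → z = 45
The feasible region is unbounded (it extends along (10, 11), (4, 1)), but z strictly decreases along every unbounded feasible direction, so there is no improving ray and the maximum is attained at a vertex.

The optimum lies where -2x1 + 8x2 = -90 and x2 = 0.
Solving simultaneously gives x1 = 45, x2 = 0.

x1 = 45, x2 = 0, maximum z = 45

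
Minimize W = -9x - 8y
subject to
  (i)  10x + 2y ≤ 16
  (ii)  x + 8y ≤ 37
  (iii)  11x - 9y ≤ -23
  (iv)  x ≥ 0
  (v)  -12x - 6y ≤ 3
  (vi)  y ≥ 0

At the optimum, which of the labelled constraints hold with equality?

Vertices and W = -9x - 8y:
  (9/13, 59/13) → W = -553/13
  (7/8, 29/8) → W = -295/8
  (0, 37/8) → W = -37
  (0, 23/9) → W = -184/9

The minimum is at (9/13, 59/13). Substituting into each constraint, equality holds for (i) and (ii); the remaining constraints have slack.

(i) and (ii)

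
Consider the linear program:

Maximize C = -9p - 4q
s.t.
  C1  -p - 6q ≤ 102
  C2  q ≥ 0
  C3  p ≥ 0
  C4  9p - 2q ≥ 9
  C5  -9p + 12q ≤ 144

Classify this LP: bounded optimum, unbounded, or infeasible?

Vertices and C = -9p - 4q:
  (1, 0) → C = -9
  (22/5, 153/10) → C = -504/5
The feasible region has finitely many vertices and no improving ray; the maximum is -9 at (1, 0).

bounded optimum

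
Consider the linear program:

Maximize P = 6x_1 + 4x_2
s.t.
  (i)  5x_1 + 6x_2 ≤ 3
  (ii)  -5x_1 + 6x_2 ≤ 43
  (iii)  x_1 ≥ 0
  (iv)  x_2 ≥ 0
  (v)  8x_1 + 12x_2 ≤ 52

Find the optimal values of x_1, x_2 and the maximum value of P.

Vertices and P = 6x_1 + 4x_2:
  (0, 1/2) → P = 2
  (3/5, 0) → P = 18/5
  (0, 0) → P = 0

At the optimal vertex, 5x_1 + 6x_2 = 3 and x_2 = 0.
Solving simultaneously gives x_1 = 3/5, x_2 = 0.

x_1 = 3/5, x_2 = 0, maximum P = 18/5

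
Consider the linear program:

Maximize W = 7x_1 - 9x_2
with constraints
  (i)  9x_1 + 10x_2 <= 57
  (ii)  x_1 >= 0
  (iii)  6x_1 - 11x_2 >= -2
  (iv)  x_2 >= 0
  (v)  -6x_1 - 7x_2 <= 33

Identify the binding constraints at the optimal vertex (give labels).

(i) and (iv)

Corner points and W = 7x_1 - 9x_2:
  (607/159, 120/53) → W = 1009/159
  (19/3, 0) → W = 133/3
  (0, 2/11) → W = -18/11
  (0, 0) → W = 0

The maximum is at (19/3, 0). Substituting into each constraint, equality holds for (i) and (iv); the remaining constraints have slack.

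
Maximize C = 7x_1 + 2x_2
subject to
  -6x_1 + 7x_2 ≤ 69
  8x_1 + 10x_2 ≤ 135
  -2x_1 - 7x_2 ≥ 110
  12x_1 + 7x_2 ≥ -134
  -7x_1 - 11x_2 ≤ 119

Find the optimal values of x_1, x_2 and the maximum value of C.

x_1 = 2675/18, x_2 = -1897/18, maximum C = 1659/2

Corner points and C = 7x_1 + 2x_2:
  (2045/36, -575/18) → C = 1335/4
  (2675/18, -1897/18) → C = 1659/2
  (377/27, -532/27) → C = 175/3

The binding constraints are 8x_1 + 10x_2 = 135 and -7x_1 - 11x_2 = 119.
Solving simultaneously gives x_1 = 2675/18, x_2 = -1897/18.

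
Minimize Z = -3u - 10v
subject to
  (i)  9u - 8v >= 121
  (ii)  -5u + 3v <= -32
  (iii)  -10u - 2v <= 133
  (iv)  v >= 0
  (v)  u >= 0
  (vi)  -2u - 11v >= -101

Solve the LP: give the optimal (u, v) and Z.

u = 101/2, v = 0, minimum Z = -303/2

Corner points and Z = -3u - 10v:
  (121/9, 0) → Z = -121/3
  (93/5, 29/5) → Z = -569/5
  (101/2, 0) → Z = -303/2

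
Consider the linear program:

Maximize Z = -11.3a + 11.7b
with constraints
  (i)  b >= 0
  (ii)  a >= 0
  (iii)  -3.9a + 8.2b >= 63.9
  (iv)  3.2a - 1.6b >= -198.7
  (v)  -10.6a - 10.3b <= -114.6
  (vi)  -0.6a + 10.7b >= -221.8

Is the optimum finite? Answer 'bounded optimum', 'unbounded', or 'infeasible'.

unbounded

From the feasible point (0, 124.1875), moving in the direction (1.6, 3.2) keeps every constraint satisfied while Z increases without bound.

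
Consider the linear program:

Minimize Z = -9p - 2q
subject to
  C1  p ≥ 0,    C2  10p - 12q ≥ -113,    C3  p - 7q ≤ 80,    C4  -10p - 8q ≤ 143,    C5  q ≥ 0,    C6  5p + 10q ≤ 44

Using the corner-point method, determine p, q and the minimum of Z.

Corner points and Z = -9p - 2q:
  (0, 0) → Z = 0
  (0, 22/5) → Z = -44/5
  (44/5, 0) → Z = -396/5

The binding constraints are q = 0 and 5p + 10q = 44.
Solving simultaneously gives p = 44/5, q = 0.

p = 44/5, q = 0, minimum Z = -396/5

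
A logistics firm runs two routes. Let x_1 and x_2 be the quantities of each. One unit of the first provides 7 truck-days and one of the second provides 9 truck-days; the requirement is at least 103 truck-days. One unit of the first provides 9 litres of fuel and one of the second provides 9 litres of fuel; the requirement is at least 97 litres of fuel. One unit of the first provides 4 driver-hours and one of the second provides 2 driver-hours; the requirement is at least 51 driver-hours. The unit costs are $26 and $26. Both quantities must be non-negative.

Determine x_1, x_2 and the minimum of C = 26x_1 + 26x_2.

x_1 = 23/2, x_2 = 5/2, minimum C = 364

Feasible corners and C = 26x_1 + 26x_2:
  (0, 51/2) → C = 663
  (103/7, 0) → C = 2678/7
  (23/2, 5/2) → C = 364
The feasible region is unbounded (it extends along (0, 1), (1, 0)), but C strictly increases along every unbounded feasible direction, so there is no improving ray and the minimum is attained at a vertex.

The binding constraints are 7x_1 + 9x_2 = 103 and 4x_1 + 2x_2 = 51.
Solving simultaneously gives x_1 = 23/2, x_2 = 5/2.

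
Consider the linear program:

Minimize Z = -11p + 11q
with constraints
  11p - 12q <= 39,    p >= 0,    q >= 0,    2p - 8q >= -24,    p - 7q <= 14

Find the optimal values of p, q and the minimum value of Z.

Corner points and Z = -11p + 11q:
  (39/11, 0) → Z = -39
  (75/8, 171/32) → Z = -1419/32
  (0, 0) → Z = 0
  (0, 3) → Z = 33

The optimum lies where 11p - 12q = 39 and 2p - 8q = -24.
Solving simultaneously gives p = 75/8, q = 171/32.

p = 75/8, q = 171/32, minimum Z = -1419/32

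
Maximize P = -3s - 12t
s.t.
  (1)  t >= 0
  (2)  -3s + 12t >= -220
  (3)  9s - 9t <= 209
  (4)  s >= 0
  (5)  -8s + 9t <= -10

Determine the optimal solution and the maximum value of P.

Corner points and P = -3s - 12t:
  (209/9, 0) → P = -209/3
  (5/4, 0) → P = -15/4
  (199, 1582/9) → P = -8119/3

The optimum lies where t = 0 and -8s + 9t = -10.
Solving simultaneously gives s = 5/4, t = 0.

s = 5/4, t = 0, maximum P = -15/4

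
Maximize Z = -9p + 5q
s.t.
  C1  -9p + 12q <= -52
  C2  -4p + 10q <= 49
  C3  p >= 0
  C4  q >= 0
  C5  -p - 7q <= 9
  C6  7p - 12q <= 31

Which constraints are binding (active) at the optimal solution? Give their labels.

Extreme points and Z = -9p + 5q:
  (554/21, 649/42) → Z = -961/6
  (21/2, 85/24) → Z = -1843/24
  (449/11, 467/22) → Z = -5747/22

The maximum is at (21/2, 85/24). Substituting into each constraint, equality holds for C1 and C6; the remaining constraints have slack.

C1 and C6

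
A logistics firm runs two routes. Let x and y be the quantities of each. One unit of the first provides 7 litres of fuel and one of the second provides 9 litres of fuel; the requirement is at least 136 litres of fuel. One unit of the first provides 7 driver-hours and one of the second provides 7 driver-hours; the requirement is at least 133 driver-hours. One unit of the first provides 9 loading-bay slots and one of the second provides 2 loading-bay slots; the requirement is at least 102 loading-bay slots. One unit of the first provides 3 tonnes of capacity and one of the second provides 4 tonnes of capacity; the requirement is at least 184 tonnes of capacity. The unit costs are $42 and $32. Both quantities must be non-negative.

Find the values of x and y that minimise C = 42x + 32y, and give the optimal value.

Feasible corners and C = 42x + 32y:
  (0, 51) → C = 1632
  (184/3, 0) → C = 2576
  (4/3, 45) → C = 1496
The feasible region is unbounded (it extends along (0, 1), (1, 0)), but C strictly increases along every unbounded feasible direction, so there is no improving ray and the minimum is attained at a vertex.

The binding constraints are 9x + 2y = 102 and 3x + 4y = 184.
Solving simultaneously gives x = 4/3, y = 45.

x = 4/3, y = 45, minimum C = 1496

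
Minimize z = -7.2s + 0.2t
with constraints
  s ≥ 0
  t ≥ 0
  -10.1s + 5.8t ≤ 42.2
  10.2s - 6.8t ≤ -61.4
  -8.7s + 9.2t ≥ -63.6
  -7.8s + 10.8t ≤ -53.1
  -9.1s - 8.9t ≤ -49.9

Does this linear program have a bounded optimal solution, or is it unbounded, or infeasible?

The boundaries t = 0 and -8.7s + 9.2t = -63.6 meet at (212/29, 0), but that point violates 10.2s - 6.8t ≤ -61.4. Every candidate vertex is excluded by some other constraint, so the feasible region is empty.

infeasible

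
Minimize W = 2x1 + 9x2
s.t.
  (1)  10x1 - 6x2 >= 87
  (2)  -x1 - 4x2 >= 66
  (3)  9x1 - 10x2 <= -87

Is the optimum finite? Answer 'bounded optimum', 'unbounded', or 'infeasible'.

infeasible

The boundaries 10x1 - 6x2 = 87 and -x1 - 4x2 = 66 meet at (-24/23, -747/46), but that point violates 9x1 - 10x2 ≤ -87. Every candidate vertex is excluded by some other constraint, so the feasible region is empty.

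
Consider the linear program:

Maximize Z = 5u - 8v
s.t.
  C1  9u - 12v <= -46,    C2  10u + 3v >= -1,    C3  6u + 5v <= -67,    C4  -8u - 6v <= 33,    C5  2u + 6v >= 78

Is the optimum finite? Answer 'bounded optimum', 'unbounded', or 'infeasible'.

infeasible

The boundaries 9u - 12v = -46 and 2u + 6v = 78 meet at (110/13, 397/39), but that point violates 6u + 5v ≤ -67. Every candidate vertex is excluded by some other constraint, so the feasible region is empty.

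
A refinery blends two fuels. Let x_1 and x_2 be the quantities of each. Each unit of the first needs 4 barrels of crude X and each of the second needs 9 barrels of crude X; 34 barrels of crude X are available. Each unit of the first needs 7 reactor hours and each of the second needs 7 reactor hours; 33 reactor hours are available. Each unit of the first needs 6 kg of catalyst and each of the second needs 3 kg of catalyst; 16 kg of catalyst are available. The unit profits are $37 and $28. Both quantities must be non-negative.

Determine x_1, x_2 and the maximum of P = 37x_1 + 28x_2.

At the optimal vertex, 4x_1 + 9x_2 = 34 and 6x_1 + 3x_2 = 16.
Solving simultaneously gives x_1 = 1, x_2 = 10/3.

x_1 = 1, x_2 = 10/3, maximum P = 391/3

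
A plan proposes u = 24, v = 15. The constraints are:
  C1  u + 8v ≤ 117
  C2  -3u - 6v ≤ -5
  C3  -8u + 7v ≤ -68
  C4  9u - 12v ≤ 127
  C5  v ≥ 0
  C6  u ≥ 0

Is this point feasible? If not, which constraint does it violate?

not feasible — violates C1

Constraint C1: u + 8v = 144, which is not ≤ 117. All other constraints are satisfied.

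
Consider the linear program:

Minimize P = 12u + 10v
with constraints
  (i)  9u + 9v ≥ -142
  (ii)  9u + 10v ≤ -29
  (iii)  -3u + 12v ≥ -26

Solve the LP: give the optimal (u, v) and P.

At the optimal vertex, 9u + 9v = -142 and 9u + 10v = -29.
Solving simultaneously gives u = -1159/9, v = 113.

u = -1159/9, v = 113, minimum P = -1246/3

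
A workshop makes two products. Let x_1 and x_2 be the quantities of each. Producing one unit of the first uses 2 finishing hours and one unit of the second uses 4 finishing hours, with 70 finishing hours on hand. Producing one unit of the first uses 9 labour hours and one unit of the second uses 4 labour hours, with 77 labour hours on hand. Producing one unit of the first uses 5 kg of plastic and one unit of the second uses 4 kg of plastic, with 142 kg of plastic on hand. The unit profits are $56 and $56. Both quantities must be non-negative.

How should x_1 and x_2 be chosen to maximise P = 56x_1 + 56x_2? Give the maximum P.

Corner points and P = 56x_1 + 56x_2:
  (0, 0) → P = 0
  (0, 35/2) → P = 980
  (77/9, 0) → P = 4312/9
  (1, 17) → P = 1008

The binding constraints are 2x_1 + 4x_2 = 70 and 9x_1 + 4x_2 = 77.
Solving simultaneously gives x_1 = 1, x_2 = 17.

x_1 = 1, x_2 = 17, maximum P = 1008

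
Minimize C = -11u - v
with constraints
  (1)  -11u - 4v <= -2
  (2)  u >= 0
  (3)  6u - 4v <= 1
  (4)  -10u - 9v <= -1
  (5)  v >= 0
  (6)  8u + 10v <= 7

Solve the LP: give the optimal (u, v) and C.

u = 19/46, v = 17/46, minimum C = -113/23

Extreme points and C = -11u - v:
  (0, 1/2) → C = -1/2
  (3/17, 1/68) → C = -133/68
  (0, 7/10) → C = -7/10
  (19/46, 17/46) → C = -113/23

The binding constraints are 6u - 4v = 1 and 8u + 10v = 7.
Solving simultaneously gives u = 19/46, v = 17/46.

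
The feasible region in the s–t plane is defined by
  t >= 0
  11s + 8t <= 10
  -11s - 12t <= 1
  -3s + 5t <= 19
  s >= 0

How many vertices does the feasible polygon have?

Intersecting each pair of boundary lines and keeping only the points that satisfy every inequality leaves:
  (10/11, 0)
  (0, 0)
  (0, 5/4)

3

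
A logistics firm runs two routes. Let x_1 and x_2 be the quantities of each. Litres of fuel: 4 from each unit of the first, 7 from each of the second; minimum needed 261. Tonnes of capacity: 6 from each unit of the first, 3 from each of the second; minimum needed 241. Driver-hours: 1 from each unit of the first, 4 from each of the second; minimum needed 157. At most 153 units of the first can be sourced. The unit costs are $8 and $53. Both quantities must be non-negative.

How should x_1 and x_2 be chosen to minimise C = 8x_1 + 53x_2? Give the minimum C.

x_1 = 153, x_2 = 1, minimum C = 1277

Vertices and C = 8x_1 + 53x_2:
  (0, 241/3) → C = 12773/3
  (493/21, 701/21) → C = 1957
  (153, 1) → C = 1277
The feasible region is unbounded (it extends along (0, 1)), but C strictly increases along every unbounded feasible direction, so there is no improving ray and the minimum is attained at a vertex.

The binding constraints are x_1 + 4x_2 = 157 and x_1 = 153.
Solving simultaneously gives x_1 = 153, x_2 = 1.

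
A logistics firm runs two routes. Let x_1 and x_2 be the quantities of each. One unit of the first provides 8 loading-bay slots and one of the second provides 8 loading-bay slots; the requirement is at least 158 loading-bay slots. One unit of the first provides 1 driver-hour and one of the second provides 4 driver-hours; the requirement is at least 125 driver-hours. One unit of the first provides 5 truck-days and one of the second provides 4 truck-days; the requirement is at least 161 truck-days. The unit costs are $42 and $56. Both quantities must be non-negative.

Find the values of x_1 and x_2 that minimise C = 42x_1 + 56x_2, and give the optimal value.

x_1 = 9, x_2 = 29, minimum C = 2002

Corner points and C = 42x_1 + 56x_2:
  (0, 161/4) → C = 2254
  (125, 0) → C = 5250
  (9, 29) → C = 2002
The feasible region is unbounded (it extends along (0, 1), (1, 0)), but C strictly increases along every unbounded feasible direction, so there is no improving ray and the minimum is attained at a vertex.

The binding constraints are x_1 + 4x_2 = 125 and 5x_1 + 4x_2 = 161.
Solving simultaneously gives x_1 = 9, x_2 = 29.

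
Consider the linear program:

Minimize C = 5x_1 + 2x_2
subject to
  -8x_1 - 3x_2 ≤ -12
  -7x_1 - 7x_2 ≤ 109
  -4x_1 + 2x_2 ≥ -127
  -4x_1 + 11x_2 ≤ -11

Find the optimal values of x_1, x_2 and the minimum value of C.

x_1 = 411/35, x_2 = -956/35, minimum C = 143/35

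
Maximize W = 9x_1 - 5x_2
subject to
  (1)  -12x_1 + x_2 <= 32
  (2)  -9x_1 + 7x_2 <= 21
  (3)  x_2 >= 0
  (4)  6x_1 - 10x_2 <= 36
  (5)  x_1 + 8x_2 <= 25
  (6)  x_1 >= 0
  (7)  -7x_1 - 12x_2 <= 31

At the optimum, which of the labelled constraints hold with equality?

(4) and (5)

Vertices and W = 9x_1 - 5x_2:
  (7/79, 246/79) → W = -1167/79
  (0, 3) → W = -15
  (6, 0) → W = 54
  (0, 0) → W = 0
  (269/29, 57/29) → W = 2136/29

The maximum is at (269/29, 57/29). Substituting into each constraint, equality holds for (4) and (5); the remaining constraints have slack.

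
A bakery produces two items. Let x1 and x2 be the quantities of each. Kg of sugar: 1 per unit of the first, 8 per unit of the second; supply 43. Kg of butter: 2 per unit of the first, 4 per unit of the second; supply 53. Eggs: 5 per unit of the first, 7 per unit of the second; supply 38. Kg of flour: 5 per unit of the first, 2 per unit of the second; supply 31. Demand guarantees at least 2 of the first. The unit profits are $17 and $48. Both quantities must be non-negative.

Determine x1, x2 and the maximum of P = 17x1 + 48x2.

Feasible corners and P = 17x1 + 48x2:
  (31/5, 0) → P = 527/5
  (2, 0) → P = 34
  (141/25, 7/5) → P = 4077/25
  (2, 4) → P = 226

At the optimal vertex, 5x1 + 7x2 = 38 and x1 = 2.
Solving simultaneously gives x1 = 2, x2 = 4.

x1 = 2, x2 = 4, maximum P = 226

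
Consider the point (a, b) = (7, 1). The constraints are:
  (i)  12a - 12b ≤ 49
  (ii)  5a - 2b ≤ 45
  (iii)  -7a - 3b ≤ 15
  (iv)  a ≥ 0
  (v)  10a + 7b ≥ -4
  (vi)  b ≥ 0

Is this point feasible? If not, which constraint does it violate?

not feasible — violates (i)

Constraint (i): 12a - 12b = 72, which is not ≤ 49. All other constraints are satisfied.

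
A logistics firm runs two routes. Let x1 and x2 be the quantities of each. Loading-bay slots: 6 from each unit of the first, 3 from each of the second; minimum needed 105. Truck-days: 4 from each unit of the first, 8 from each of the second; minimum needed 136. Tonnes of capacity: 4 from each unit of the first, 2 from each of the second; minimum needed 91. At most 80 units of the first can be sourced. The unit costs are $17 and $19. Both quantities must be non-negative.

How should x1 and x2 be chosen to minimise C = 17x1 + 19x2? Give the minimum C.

The feasible region is unbounded (it extends along (0, 1)), but C strictly increases along every unbounded feasible direction, so there is no improving ray and the minimum is attained at a vertex.

x1 = 19, x2 = 15/2, minimum C = 931/2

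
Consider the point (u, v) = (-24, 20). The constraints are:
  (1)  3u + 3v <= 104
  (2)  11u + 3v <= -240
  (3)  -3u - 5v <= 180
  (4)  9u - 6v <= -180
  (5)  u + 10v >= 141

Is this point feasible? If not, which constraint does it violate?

not feasible — violates (2)

Constraint (2): 11u + 3v = -204, which is not ≤ -240. All other constraints are satisfied.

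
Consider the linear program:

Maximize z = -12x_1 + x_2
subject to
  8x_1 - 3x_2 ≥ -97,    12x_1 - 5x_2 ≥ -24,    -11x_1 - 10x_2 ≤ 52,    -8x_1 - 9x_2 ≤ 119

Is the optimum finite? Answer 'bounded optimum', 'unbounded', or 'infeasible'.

bounded optimum

Feasible corners and z = -12x_1 + x_2:
  (-20/7, -72/35) → z = 1128/35
  (38, -47) → z = -503
The feasible region has finitely many vertices and no improving ray; the maximum is 1128/35 at (-20/7, -72/35).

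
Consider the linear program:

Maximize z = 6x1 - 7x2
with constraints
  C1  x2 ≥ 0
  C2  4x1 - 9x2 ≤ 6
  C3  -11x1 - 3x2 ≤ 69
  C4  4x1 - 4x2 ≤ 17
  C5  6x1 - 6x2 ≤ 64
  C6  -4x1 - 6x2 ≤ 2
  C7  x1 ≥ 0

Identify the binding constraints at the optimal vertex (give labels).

Corner points and z = 6x1 - 7x2:
  (3/2, 0) → z = 9
  (0, 0) → z = 0
  (129/20, 11/5) → z = 233/10
The feasible region is unbounded (it extends along (1, 1), (0, 1)), but z strictly decreases along every unbounded feasible direction, so there is no improving ray and the maximum is attained at a vertex.

The maximum is at (129/20, 11/5). Substituting into each constraint, equality holds for C2 and C4; the remaining constraints have slack.

C2 and C4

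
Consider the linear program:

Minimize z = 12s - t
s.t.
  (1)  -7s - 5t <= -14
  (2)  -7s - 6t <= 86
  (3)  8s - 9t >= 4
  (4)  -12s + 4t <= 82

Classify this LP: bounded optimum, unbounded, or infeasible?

Vertices and z = 12s - t:
  (514/7, -100) → z = 6868/7
  (146/103, 84/103) → z = 1668/103
The feasible region has finitely many vertices and no improving ray; the minimum is 1668/103 at (146/103, 84/103).

bounded optimum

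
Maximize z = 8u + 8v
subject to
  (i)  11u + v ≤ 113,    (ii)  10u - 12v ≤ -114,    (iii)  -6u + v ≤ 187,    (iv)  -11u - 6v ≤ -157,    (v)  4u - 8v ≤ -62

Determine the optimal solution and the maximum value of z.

Corner points and z = 8u + 8v:
  (621/71, 1192/71) → z = 14504/71
  (-74/17, 2735/17) → z = 21288/17
  (25/4, 353/24) → z = 503/3
  (-965/47, 2999/47) → z = 16272/47

The binding constraints are 11u + v = 113 and -6u + v = 187.
Solving simultaneously gives u = -74/17, v = 2735/17.

u = -74/17, v = 2735/17, maximum z = 21288/17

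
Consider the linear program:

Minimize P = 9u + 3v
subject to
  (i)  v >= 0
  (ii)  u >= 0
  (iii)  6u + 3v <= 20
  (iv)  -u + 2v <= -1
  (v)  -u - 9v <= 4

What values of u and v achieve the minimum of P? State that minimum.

u = 1, v = 0, minimum P = 9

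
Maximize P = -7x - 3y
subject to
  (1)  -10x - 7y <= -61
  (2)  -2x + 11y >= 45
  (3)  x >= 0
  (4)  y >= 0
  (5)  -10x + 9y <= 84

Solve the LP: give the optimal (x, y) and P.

Corner points and P = -7x - 3y:
  (89/31, 143/31) → P = -1052/31
  (0, 61/7) → P = -183/7
  (0, 28/3) → P = -28
The feasible region is unbounded (it extends along (9, 10), (11, 2)), but P strictly decreases along every unbounded feasible direction, so there is no improving ray and the maximum is attained at a vertex.

x = 0, y = 61/7, maximum P = -183/7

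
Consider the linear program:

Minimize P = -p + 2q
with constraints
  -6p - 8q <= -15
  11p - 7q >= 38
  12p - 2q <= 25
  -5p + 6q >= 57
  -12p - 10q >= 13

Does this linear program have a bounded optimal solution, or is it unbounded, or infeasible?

infeasible

The boundaries -6p - 8q = -15 and -12p - 10q = 13 meet at (-127/18, 43/6), but that point violates 11p - 7q ≥ 38. Every candidate vertex is excluded by some other constraint, so the feasible region is empty.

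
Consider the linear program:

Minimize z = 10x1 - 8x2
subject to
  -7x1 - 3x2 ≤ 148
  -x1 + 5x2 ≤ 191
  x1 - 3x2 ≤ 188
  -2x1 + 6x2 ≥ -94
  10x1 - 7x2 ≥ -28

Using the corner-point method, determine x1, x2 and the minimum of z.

x1 = 1197/43, x2 = 1882/43, minimum z = -3086/43

The optimum lies where -x1 + 5x2 = 191 and 10x1 - 7x2 = -28.
Solving simultaneously gives x1 = 1197/43, x2 = 1882/43.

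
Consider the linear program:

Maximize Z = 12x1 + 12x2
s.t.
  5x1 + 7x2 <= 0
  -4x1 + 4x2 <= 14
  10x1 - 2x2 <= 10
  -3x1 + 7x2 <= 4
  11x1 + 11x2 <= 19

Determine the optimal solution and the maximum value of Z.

x1 = 7/8, x2 = -5/8, maximum Z = 3

Corner points and Z = 12x1 + 12x2:
  (7/8, -5/8) → Z = 3
  (-1/2, 5/14) → Z = -12/7
  (-41/8, -13/8) → Z = -81
The feasible region is unbounded (it extends along (-1, -5), (-1, -1)), but Z strictly decreases along every unbounded feasible direction, so there is no improving ray and the maximum is attained at a vertex.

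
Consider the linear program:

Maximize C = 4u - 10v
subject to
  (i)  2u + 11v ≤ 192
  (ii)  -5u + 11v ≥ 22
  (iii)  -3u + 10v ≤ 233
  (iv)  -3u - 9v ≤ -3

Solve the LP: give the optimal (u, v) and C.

u = -55/26, v = 27/26, maximum C = -245/13

Corner points and C = 4u - 10v:
  (170/7, 1004/77) → C = -2560/77
  (-643/53, 1042/53) → C = -12992/53
  (-55/26, 27/26) → C = -245/13
  (-689/19, 236/19) → C = -5116/19

At the optimal vertex, -5u + 11v = 22 and -3u - 9v = -3.
Solving simultaneously gives u = -55/26, v = 27/26.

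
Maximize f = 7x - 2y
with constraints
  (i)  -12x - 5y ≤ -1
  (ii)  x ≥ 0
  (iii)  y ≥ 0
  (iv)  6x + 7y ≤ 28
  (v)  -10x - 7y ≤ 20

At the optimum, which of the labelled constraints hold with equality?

(iii) and (iv)

Extreme points and f = 7x - 2y:
  (0, 1/5) → f = -2/5
  (1/12, 0) → f = 7/12
  (0, 4) → f = -8
  (14/3, 0) → f = 98/3

The maximum is at (14/3, 0). Substituting into each constraint, equality holds for (iii) and (iv); the remaining constraints have slack.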